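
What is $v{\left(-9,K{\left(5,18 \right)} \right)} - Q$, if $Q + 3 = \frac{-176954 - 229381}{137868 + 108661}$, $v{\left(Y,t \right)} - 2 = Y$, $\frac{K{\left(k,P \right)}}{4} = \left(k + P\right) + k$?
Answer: $- \frac{579781}{246529} \approx -2.3518$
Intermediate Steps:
$K{\left(k,P \right)} = 4 P + 8 k$ ($K{\left(k,P \right)} = 4 \left(\left(k + P\right) + k\right) = 4 \left(\left(P + k\right) + k\right) = 4 \left(P + 2 k\right) = 4 P + 8 k$)
$v{\left(Y,t \right)} = 2 + Y$
$Q = - \frac{1145922}{246529}$ ($Q = -3 + \frac{-176954 - 229381}{137868 + 108661} = -3 - \frac{406335}{246529} = - \frac{1145922}{246529} \approx -4.6482$)
$v{\left(-9,K{\left(5,18 \right)} \right)} - Q = \left(2 - 9\right) - - \frac{1145922}{246529} = -7 + \frac{1145922}{246529} = - \frac{579781}{246529}$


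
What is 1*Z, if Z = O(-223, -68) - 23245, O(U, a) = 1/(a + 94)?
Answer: -604369/26 ≈ -23245.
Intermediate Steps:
O(U, a) = 1/(94 + a)
Z = -604369/26 (Z = 1/(94 - 68) - 23245 = 1/26 - 23245 = -604369/26 ≈ -23245.)
1*Z = 1*(-604369/26) = -604369/26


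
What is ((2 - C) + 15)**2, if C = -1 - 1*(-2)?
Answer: 256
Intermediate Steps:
C = 1 (C = -1 + 2 = 1)
((2 - C) + 15)**2 = ((2 - 1*1) + 15)**2 = ((2 - 1) + 15)**2 = (1 + 15)**2 = 16**2 = 256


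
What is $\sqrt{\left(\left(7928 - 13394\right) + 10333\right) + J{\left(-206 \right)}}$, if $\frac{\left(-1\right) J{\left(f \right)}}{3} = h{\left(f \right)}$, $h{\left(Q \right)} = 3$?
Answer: $\sqrt{4858} \approx 69.699$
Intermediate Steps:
$J{\left(f \right)} = -9$ ($J{\left(f \right)} = \left(-3\right) 3 = -9$)
$\sqrt{\left(\left(7928 - 13394\right) + 10333\right) + J{\left(-206 \right)}} = \sqrt{\left(\left(7928 - 13394\right) + 10333\right) - 9} = \sqrt{\left(-5466 + 10333\right) - 9} = \sqrt{4867 - 9} = \sqrt{4858}$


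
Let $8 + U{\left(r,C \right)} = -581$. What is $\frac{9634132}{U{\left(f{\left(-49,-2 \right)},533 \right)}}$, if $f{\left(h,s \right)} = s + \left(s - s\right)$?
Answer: $- \frac{9634132}{589} \approx -16357.0$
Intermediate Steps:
$f{\left(h,s \right)} = s$ ($f{\left(h,s \right)} = s + 0 = s$)
$U{\left(r,C \right)} = -589$ ($U{\left(r,C \right)} = -8 - 581 = -589$)
$\frac{9634132}{U{\left(f{\left(-49,-2 \right)},533 \right)}} = \frac{9634132}{-589} = 9634132 \left(- \frac{1}{589}\right) = - \frac{9634132}{589}$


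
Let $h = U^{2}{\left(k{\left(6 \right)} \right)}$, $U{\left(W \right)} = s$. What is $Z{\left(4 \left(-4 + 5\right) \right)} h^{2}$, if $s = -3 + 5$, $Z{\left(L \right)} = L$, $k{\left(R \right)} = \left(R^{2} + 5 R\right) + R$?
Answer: $64$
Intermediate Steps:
$k{\left(R \right)} = R^{2} + 6 R$
$s = 2$
$U{\left(W \right)} = 2$
$h = 4$ ($h = 2^{2} = 4$)
$Z{\left(4 \left(-4 + 5\right) \right)} h^{2} = 4 \left(-4 + 5\right) 4^{2} = 4 \cdot 1 \cdot 16 = 4 \cdot 16 = 64$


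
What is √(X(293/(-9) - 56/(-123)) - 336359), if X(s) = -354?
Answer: I*√336713 ≈ 580.27*I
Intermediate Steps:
√(X(293/(-9) - 56/(-123)) - 336359) = √(-354 - 336359) = √(-336713) = I*√336713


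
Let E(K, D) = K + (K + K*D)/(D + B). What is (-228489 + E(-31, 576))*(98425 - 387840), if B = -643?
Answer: 4426009992495/67 ≈ 6.6060e+10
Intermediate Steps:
E(K, D) = K + (K + D*K)/(-643 + D) (E(K, D) = K + (K + K*D)/(D - 643) = K + (K + D*K)/(-643 + D))
(-228489 + E(-31, 576))*(98425 - 387840) = (-228489 + 2*(-31)*(-321 + 576)/(-643 + 576))*(98425 - 387840) = (-228489 + 2*(-31)*255/(-67))*(-289415) = (-228489 + 2*(-31)*(-1/67)*255)*(-289415) = (-228489 + 15810/67)*(-289415) = -15292953/67*(-289415) = 4426009992495/67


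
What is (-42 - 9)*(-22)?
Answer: 1122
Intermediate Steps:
(-42 - 9)*(-22) = -51*(-22) = 1122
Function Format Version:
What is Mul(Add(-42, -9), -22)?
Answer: 1122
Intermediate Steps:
Mul(Add(-42, -9), -22) = Mul(-51, -22) = 1122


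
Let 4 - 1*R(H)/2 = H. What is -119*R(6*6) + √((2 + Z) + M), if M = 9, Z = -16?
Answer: 7616 + I*√5 ≈ 7616.0 + 2.2361*I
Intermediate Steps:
R(H) = 8 - 2*H
-119*R(6*6) + √((2 + Z) + M) = -119*(8 - 12*6) + √((2 - 16) + 9) = -119*(8 - 2*36) + √(-14 + 9) = -119*(8 - 72) + √(-5) = -119*(-64) + I*√5 = 7616 + I*√5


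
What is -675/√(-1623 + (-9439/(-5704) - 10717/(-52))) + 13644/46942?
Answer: 6822/23471 + 1350*I*√1945443474286/104943547 ≈ 0.29066 + 17.943*I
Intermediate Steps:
-675/√(-1623 + (-9439/(-5704) - 10717/(-52))) + 13644/46942 = -675/√(-1623 + (-9439*(-1/5704) - 10717*(-1/52))) + 13644*(1/46942) = -675/√(-1623 + (9439/5704 + 10717/52)) + 6822/23471 = -675/√(-1623 + 15405149/74152) + 6822/23471 = -675*(-2*I*√1945443474286/104943547) + 6822/23471 = -(-1350)*I*√1945443474286/104943547 + 6822/23471 = 1350*I*√1945443474286/104943547 + 6822/23471 = 6822/23471 + 1350*I*√1945443474286/104943547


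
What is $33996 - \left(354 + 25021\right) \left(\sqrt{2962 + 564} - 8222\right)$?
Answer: $208667246 - 25375 \sqrt{3526} \approx 2.0716 \cdot 10^{8}$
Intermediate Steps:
$33996 - \left(354 + 25021\right) \left(\sqrt{2962 + 564} - 8222\right) = 33996 - 25375 \left(\sqrt{3526} - 8222\right) = 33996 - 25375 \left(-8222 + \sqrt{3526}\right) = 33996 - \left(-208633250 + 25375 \sqrt{3526}\right) = 33996 + \left(208633250 - 25375 \sqrt{3526}\right) = 208667246 - 25375 \sqrt{3526}$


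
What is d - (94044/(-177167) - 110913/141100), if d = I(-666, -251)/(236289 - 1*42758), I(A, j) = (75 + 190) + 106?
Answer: 6380262984559201/4837938972124700 ≈ 1.3188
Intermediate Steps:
I(A, j) = 371 (I(A, j) = 265 + 106 = 371)
d = 371/193531 (d = 371/(236289 - 1*42758) = 371/(236289 - 42758) = 371/193531 ≈ 0.0019170)
d - (94044/(-177167) - 110913/141100) = 371/193531 - (94044/(-177167) - 110913/141100) = 371/193531 - (94044*(-1/177167) - 110913*1/141100) = 371/193531 - (-94044/177167 - 110913/141100) = 371/193531 - 1*(-32919731871/24998263700) = 371/193531 + 32919731871/24998263700 = 6380262984559201/4837938972124700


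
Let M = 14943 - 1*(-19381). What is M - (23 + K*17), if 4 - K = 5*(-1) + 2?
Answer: 34182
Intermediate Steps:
K = 7 (K = 4 - (5*(-1) + 2) = 4 - (-5 + 2) = 4 - 1*(-3) = 4 + 3 = 7)
M = 34324 (M = 14943 + 19381 = 34324)
M - (23 + K*17) = 34324 - (23 + 7*17) = 34324 - (23 + 119) = 34324 - 1*142 = 34324 - 142 = 34182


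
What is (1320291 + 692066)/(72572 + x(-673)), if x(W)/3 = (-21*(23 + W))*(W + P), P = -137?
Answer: -46799/769696 ≈ -0.060802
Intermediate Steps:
x(W) = 3*(-483 - 21*W)*(-137 + W) (x(W) = 3*((-21*(23 + W))*(W - 137)) = 3*((-483 - 21*W)*(-137 + W)) = 3*(-483 - 21*W)*(-137 + W))
(1320291 + 692066)/(72572 + x(-673)) = (1320291 + 692066)/(72572 + (198513 - 63*(-673)² + 7182*(-673))) = 2012357/(72572 + (198513 - 63*452929 - 4833486)) = 2012357/(72572 + (198513 - 28534527 - 4833486)) = 2012357/(72572 - 33169500) = 2012357/(-33096928) = 2012357*(-1/33096928) = -46799/769696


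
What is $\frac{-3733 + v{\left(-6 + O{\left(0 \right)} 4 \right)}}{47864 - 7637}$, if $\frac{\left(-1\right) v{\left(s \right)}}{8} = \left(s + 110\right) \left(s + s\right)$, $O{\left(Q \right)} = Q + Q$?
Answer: $\frac{6251}{40227} \approx 0.15539$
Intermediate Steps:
$O{\left(Q \right)} = 2 Q$
$v{\left(s \right)} = - 16 s \left(110 + s\right)$ ($v{\left(s \right)} = - 8 \left(s + 110\right) \left(s + s\right) = - 8 \left(110 + s\right) 2 s = - 8 \cdot 2 s \left(110 + s\right) = - 16 s \left(110 + s\right)$)
$\frac{-3733 + v{\left(-6 + O{\left(0 \right)} 4 \right)}}{47864 - 7637} = \frac{-3733 - 16 \left(-6 + 2 \cdot 0 \cdot 4\right) \left(110 - \left(6 - 2 \cdot 0 \cdot 4\right)\right)}{47864 - 7637} = \frac{-3733 - 16 \left(-6 + 0 \cdot 4\right) \left(110 + \left(-6 + 0 \cdot 4\right)\right)}{40227} = \left(-3733 - 16 \left(-6 + 0\right) \left(110 + \left(-6 + 0\right)\right)\right) \frac{1}{40227} = \left(-3733 - - 96 \left(110 - 6\right)\right) \frac{1}{40227} = \left(-3733 - \left(-96\right) 104\right) \frac{1}{40227} = \left(-3733 + 9984\right) \frac{1}{40227} = 6251 \cdot \frac{1}{40227} = \frac{6251}{40227}$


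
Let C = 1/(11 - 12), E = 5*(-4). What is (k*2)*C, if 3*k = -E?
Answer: -40/3 ≈ -13.333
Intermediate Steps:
E = -20
k = 20/3 (k = (-1*(-20))/3 = (⅓)*20 = 20/3 ≈ 6.6667)
C = -1 (C = 1/(-1) = -1)
(k*2)*C = ((20/3)*2)*(-1) = (40/3)*(-1) = -40/3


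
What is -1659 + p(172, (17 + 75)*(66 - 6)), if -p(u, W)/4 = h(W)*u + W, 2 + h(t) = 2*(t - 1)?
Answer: -7616507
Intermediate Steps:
h(t) = -4 + 2*t (h(t) = -2 + 2*(t - 1) = -2 + 2*(-1 + t) = -2 + (-2 + 2*t) = -4 + 2*t)
p(u, W) = -4*W - 4*u*(-4 + 2*W) (p(u, W) = -4*((-4 + 2*W)*u + W) = -4*(u*(-4 + 2*W) + W) = -4*(W + u*(-4 + 2*W)) = -4*W - 4*u*(-4 + 2*W))
-1659 + p(172, (17 + 75)*(66 - 6)) = -1659 + (-4*(17 + 75)*(66 - 6) - 8*172*(-2 + (17 + 75)*(66 - 6))) = -1659 + (-368*60 - 8*172*(-2 + 92*60)) = -1659 + (-4*5520 - 8*172*(-2 + 5520)) = -1659 + (-22080 - 8*172*5518) = -1659 + (-22080 - 7592768) = -1659 - 7614848 = -7616507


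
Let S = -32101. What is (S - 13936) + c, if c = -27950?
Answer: -73987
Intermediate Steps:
(S - 13936) + c = (-32101 - 13936) - 27950 = -46037 - 27950 = -73987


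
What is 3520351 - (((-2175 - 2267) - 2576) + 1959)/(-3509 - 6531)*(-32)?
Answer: 4418060741/1255 ≈ 3.5204e+6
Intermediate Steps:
3520351 - (((-2175 - 2267) - 2576) + 1959)/(-3509 - 6531)*(-32) = 3520351 - ((-4442 - 2576) + 1959)/(-10040)*(-32) = 3520351 - (-7018 + 1959)*(-1/10040)*(-32) = 3520351 - (-5059*(-1/10040))*(-32) = 3520351 - 5059*(-32)/10040 = 3520351 - 1*(-20236/1255) = 3520351 + 20236/1255 = 4418060741/1255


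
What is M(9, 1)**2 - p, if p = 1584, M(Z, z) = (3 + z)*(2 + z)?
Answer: -1440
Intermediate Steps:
M(Z, z) = (2 + z)*(3 + z)
M(9, 1)**2 - p = (6 + 1**2 + 5*1)**2 - 1*1584 = (6 + 1 + 5)**2 - 1584 = 12**2 - 1584 = 144 - 1584 = -1440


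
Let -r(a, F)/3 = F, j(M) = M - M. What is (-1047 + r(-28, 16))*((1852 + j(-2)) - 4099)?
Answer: 2460465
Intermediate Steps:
j(M) = 0
r(a, F) = -3*F
(-1047 + r(-28, 16))*((1852 + j(-2)) - 4099) = (-1047 - 3*16)*((1852 + 0) - 4099) = (-1047 - 48)*(1852 - 4099) = -1095*(-2247) = 2460465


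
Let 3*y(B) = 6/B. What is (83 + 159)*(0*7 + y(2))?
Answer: 242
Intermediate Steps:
y(B) = 2/B (y(B) = (6/B)/3 = 2/B)
(83 + 159)*(0*7 + y(2)) = (83 + 159)*(0*7 + 2/2) = 242*(0 + 2*(1/2)) = 242*(0 + 1) = 242*1 = 242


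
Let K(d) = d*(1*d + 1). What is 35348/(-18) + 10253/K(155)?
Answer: -142421681/72540 ≈ -1963.4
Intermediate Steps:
K(d) = d*(1 + d) (K(d) = d*(d + 1) = d*(1 + d))
35348/(-18) + 10253/K(155) = 35348/(-18) + 10253/((155*(1 + 155))) = 35348*(-1/18) + 10253/((155*156)) = -17674/9 + 10253/24180 = -142421681/72540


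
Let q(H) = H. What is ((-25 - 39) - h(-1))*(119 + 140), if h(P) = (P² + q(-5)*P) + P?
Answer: -17871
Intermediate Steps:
h(P) = P² - 4*P (h(P) = (P² - 5*P) + P = P² - 4*P)
((-25 - 39) - h(-1))*(119 + 140) = ((-25 - 39) - (-1)*(-4 - 1))*(119 + 140) = (-64 - (-1)*(-5))*259 = (-64 - 1*5)*259 = (-64 - 5)*259 = -69*259 = -17871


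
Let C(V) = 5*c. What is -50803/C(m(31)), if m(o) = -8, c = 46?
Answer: -50803/230 ≈ -220.88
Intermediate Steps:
C(V) = 230 (C(V) = 5*46 = 230)
-50803/C(m(31)) = -50803/230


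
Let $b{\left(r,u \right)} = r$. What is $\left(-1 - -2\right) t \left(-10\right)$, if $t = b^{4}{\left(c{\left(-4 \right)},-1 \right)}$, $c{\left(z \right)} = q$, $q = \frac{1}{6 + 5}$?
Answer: $- \frac{10}{14641} \approx -0.00068301$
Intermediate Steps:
$q = \frac{1}{11} \approx 0.090909$
$c{\left(z \right)} = \frac{1}{11}$
$t = \frac{1}{14641}$ ($t = \left(\frac{1}{11}\right)^{4} = \frac{1}{14641} \approx 6.8301 \cdot 10^{-5}$)
$\left(-1 - -2\right) t \left(-10\right) = \left(-1 - -2\right) \frac{1}{14641} \left(-10\right) = \left(-1 + 2\right) \frac{1}{14641} \left(-10\right) = 1 \cdot \frac{1}{14641} \left(-10\right) = \frac{1}{14641} \left(-10\right) = - \frac{10}{14641}$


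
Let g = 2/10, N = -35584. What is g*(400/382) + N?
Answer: -6796504/191 ≈ -35584.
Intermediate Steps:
g = ⅕ (g = 2*(⅒) = ⅕ ≈ 0.20000)
g*(400/382) + N = (400/382)/5 - 35584 = (400*(1/382))/5 - 35584 = (⅕)*(200/191) - 35584 = 40/191 - 35584 = -6796504/191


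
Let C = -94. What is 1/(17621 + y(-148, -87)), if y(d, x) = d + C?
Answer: 1/17379 ≈ 5.7541e-5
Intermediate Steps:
y(d, x) = -94 + d (y(d, x) = d - 94 = -94 + d)
1/(17621 + y(-148, -87)) = 1/(17621 + (-94 - 148)) = 1/(17621 - 242) = 1/17379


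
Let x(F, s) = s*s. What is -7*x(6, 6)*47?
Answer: -11844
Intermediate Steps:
x(F, s) = s²
-7*x(6, 6)*47 = -7*6²*47 = -7*36*47 = -252*47 = -11844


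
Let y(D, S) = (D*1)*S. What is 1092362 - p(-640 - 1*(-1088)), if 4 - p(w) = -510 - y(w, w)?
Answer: 891144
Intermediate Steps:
y(D, S) = D*S
p(w) = 514 + w**2 (p(w) = 4 - (-510 - w*w) = 4 - (-510 - w**2) = 4 + (510 + w**2) = 514 + w**2)
1092362 - p(-640 - 1*(-1088)) = 1092362 - (514 + (-640 - 1*(-1088))**2) = 1092362 - (514 + (-640 + 1088)**2) = 1092362 - (514 + 448**2) = 1092362 - (514 + 200704) = 1092362 - 1*201218 = 1092362 - 201218 = 891144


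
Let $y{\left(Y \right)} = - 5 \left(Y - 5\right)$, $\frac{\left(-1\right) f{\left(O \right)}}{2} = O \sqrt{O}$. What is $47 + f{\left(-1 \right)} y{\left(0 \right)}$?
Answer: $47 + 50 i \approx 47.0 + 50.0 i$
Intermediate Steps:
$f{\left(O \right)} = - 2 O^{\frac{3}{2}}$ ($f{\left(O \right)} = - 2 O \sqrt{O} = - 2 O^{\frac{3}{2}}$)
$y{\left(Y \right)} = 25 - 5 Y$ ($y{\left(Y \right)} = - 5 \left(-5 + Y\right) = 25 - 5 Y$)
$47 + f{\left(-1 \right)} y{\left(0 \right)} = 47 + - 2 \left(-1\right)^{\frac{3}{2}} \left(25 - 0\right) = 47 + - 2 \left(- i\right) \left(25 + 0\right) = 47 + 2 i 25 = 47 + 50 i$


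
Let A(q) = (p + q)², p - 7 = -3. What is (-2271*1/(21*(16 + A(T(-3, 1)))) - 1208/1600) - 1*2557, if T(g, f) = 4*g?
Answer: -7165499/2800 ≈ -2559.1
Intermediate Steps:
p = 4 (p = 7 - 3 = 4)
A(q) = (4 + q)²
(-2271*1/(21*(16 + A(T(-3, 1)))) - 1208/1600) - 1*2557 = (-2271*1/(21*(16 + (4 + 4*(-3))²)) - 1208/1600) - 1*2557 = (-2271*1/(21*(16 + (4 - 12)²)) - 1208*1/1600) - 2557 = (-2271*1/(21*(16 + (-8)²)) - 151/200) - 2557 = (-2271*1/(21*(16 + 64)) - 151/200) - 2557 = (-2271/(80*21) - 151/200) - 2557 = (-2271/1680 - 151/200) - 2557 = (-2271*1/1680 - 151/200) - 2557 = (-757/560 - 151/200) - 2557 = -5899/2800 - 2557 = -7165499/2800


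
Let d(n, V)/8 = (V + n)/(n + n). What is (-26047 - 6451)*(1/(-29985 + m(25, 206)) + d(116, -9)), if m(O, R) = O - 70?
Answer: -52210978069/435435 ≈ -1.1991e+5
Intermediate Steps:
d(n, V) = 4*(V + n)/n (d(n, V) = 8*((V + n)/(n + n)) = 8*((V + n)/((2*n))) = 8*((V + n)*(1/(2*n))) = 8*((V + n)/(2*n)) = 4*(V + n)/n)
m(O, R) = -70 + O
(-26047 - 6451)*(1/(-29985 + m(25, 206)) + d(116, -9)) = (-26047 - 6451)*(1/(-29985 + (-70 + 25)) + (4 + 4*(-9)/116)) = -32498*(1/(-29985 - 45) + (4 + 4*(-9)*(1/116))) = -32498*(1/(-30030) + (4 - 9/29)) = -32498*(-1/30030 + 107/29) = -32498*3213181/870870 = -52210978069/435435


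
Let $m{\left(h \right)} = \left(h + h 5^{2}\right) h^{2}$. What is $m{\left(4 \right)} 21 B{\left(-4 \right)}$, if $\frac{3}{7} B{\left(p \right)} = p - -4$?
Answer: $0$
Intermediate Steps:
$B{\left(p \right)} = \frac{28}{3} + \frac{7 p}{3}$ ($B{\left(p \right)} = \frac{7 \left(p - -4\right)}{3} = \frac{7 \left(p + 4\right)}{3} = \frac{7 \left(4 + p\right)}{3} = \frac{28}{3} + \frac{7 p}{3}$)
$m{\left(h \right)} = 26 h^{3}$ ($m{\left(h \right)} = \left(h + h 25\right) h^{2} = \left(h + 25 h\right) h^{2} = 26 h h^{2} = 26 h^{3}$)
$m{\left(4 \right)} 21 B{\left(-4 \right)} = 26 \cdot 4^{3} \cdot 21 \left(\frac{28}{3} + \frac{7}{3} \left(-4\right)\right) = 26 \cdot 64 \cdot 21 \left(\frac{28}{3} - \frac{28}{3}\right) = 1664 \cdot 21 \cdot 0 = 34944 \cdot 0 = 0$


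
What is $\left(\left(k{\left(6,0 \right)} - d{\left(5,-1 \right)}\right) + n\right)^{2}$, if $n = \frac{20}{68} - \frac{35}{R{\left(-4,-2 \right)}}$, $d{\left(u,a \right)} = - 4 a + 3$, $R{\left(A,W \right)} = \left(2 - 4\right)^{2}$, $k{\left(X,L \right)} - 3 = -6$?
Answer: $\frac{1575025}{4624} \approx 340.62$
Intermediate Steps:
$k{\left(X,L \right)} = -3$ ($k{\left(X,L \right)} = 3 - 6 = -3$)
$R{\left(A,W \right)} = 4$ ($R{\left(A,W \right)} = \left(-2\right)^{2} = 4$)
$d{\left(u,a \right)} = 3 - 4 a$
$n = - \frac{575}{68}$ ($n = \frac{20}{68} - \frac{35}{4} = 20 \cdot \frac{1}{68} - \frac{35}{4} = \frac{5}{17} - \frac{35}{4} = - \frac{575}{68} \approx -8.4559$)
$\left(\left(k{\left(6,0 \right)} - d{\left(5,-1 \right)}\right) + n\right)^{2} = \left(\left(-3 - \left(3 - -4\right)\right) - \frac{575}{68}\right)^{2} = \left(\left(-3 - \left(3 + 4\right)\right) - \frac{575}{68}\right)^{2} = \left(\left(-3 - 7\right) - \frac{575}{68}\right)^{2} = \left(-10 - \frac{575}{68}\right)^{2} = \left(- \frac{1255}{68}\right)^{2} = \frac{1575025}{4624}$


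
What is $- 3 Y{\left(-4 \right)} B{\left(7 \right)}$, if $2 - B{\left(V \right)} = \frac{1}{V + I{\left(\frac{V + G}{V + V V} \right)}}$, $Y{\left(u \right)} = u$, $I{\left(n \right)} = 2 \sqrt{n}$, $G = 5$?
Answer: $\frac{7500}{337} + \frac{12 \sqrt{42}}{337} \approx 22.486$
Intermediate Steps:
$B{\left(V \right)} = 2 - \frac{1}{V + 2 \sqrt{\frac{5 + V}{V + V^{2}}}}$ ($B{\left(V \right)} = 2 - \frac{1}{V + 2 \sqrt{\frac{V + 5}{V + V V}}} = 2 - \frac{1}{V + 2 \sqrt{\frac{5 + V}{V + V^{2}}}}$)
$- 3 Y{\left(-4 \right)} B{\left(7 \right)} = \left(-3\right) \left(-4\right) \frac{-1 + 2 \cdot 7 + 4 \sqrt{\frac{5 + 7}{7 \left(1 + 7\right)}}}{7 + 2 \sqrt{\frac{5 + 7}{7 \left(1 + 7\right)}}} = 12 \frac{-1 + 14 + 4 \sqrt{\frac{1}{7} \cdot \frac{1}{8} \cdot 12}}{7 + 2 \sqrt{\frac{1}{7} \cdot \frac{1}{8} \cdot 12}} = 12 \frac{-1 + 14 + 4 \sqrt{\frac{3}{14}}}{7 + 2 \sqrt{\frac{3}{14}}} = 12 \frac{-1 + 14 + 4 \frac{\sqrt{42}}{14}}{7 + 2 \frac{\sqrt{42}}{14}} = 12 \frac{-1 + 14 + \frac{2 \sqrt{42}}{7}}{7 + \frac{\sqrt{42}}{7}} = 12 \frac{13 + \frac{2 \sqrt{42}}{7}}{7 + \frac{\sqrt{42}}{7}} = \frac{12 \left(13 + \frac{2 \sqrt{42}}{7}\right)}{7 + \frac{\sqrt{42}}{7}}$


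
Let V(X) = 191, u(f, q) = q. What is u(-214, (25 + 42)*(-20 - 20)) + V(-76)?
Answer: -2489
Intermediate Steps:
u(-214, (25 + 42)*(-20 - 20)) + V(-76) = (25 + 42)*(-20 - 20) + 191 = 67*(-40) + 191 = -2680 + 191 = -2489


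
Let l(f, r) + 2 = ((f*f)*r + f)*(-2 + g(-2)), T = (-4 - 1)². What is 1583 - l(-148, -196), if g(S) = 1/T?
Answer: -210333643/25 ≈ -8.4133e+6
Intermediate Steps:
T = 25 (T = (-5)² = 25)
g(S) = 1/25
l(f, r) = -2 - 49*f/25 - 49*r*f²/25 (l(f, r) = -2 + ((f*f)*r + f)*(-2 + 1/25) = -2 + (f²*r + f)*(-49/25) = -2 + (r*f² + f)*(-49/25) = -2 + (f + r*f²)*(-49/25) = -2 + (-49*f/25 - 49*r*f²/25) = -2 - 49*f/25 - 49*r*f²/25)
1583 - l(-148, -196) = 1583 - (-2 - 49/25*(-148) - 49/25*(-196)*(-148)²) = 1583 - (-2 + 7252/25 - 49/25*(-196)*21904) = 1583 - (-2 + 7252/25 + 210366016/25) = 1583 - 1*210373218/25 = 1583 - 210373218/25 = -210333643/25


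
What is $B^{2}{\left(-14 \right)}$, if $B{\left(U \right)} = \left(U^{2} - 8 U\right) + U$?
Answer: $86436$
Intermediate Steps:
$B{\left(U \right)} = U^{2} - 7 U$
$B^{2}{\left(-14 \right)} = \left(- 14 \left(-7 - 14\right)\right)^{2} = \left(\left(-14\right) \left(-21\right)\right)^{2} = 294^{2} = 86436$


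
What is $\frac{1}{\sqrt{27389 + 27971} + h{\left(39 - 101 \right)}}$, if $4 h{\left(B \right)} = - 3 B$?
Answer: $- \frac{186}{212791} + \frac{32 \sqrt{865}}{212791} \approx 0.0035488$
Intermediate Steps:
$h{\left(B \right)} = - \frac{3 B}{4}$ ($h{\left(B \right)} = \frac{\left(-3\right) B}{4} = - \frac{3 B}{4}$)
$\frac{1}{\sqrt{27389 + 27971} + h{\left(39 - 101 \right)}} = \frac{1}{\sqrt{27389 + 27971} - \frac{3 \left(39 - 101\right)}{4}} = \frac{1}{\sqrt{55360} - \frac{3 \left(39 - 101\right)}{4}} = \frac{1}{8 \sqrt{865} - - \frac{93}{2}} = \frac{1}{8 \sqrt{865} + \frac{93}{2}} = \frac{1}{\frac{93}{2} + 8 \sqrt{865}}$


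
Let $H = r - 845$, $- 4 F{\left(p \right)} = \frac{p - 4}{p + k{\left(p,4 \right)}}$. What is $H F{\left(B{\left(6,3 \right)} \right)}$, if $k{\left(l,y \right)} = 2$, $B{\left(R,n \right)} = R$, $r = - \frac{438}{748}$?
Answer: $\frac{316249}{5984} \approx 52.849$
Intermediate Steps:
$r = - \frac{219}{374}$ ($r = \left(-438\right) \frac{1}{748} = - \frac{219}{374} \approx -0.58556$)
$F{\left(p \right)} = - \frac{-4 + p}{4 \left(2 + p\right)}$ ($F{\left(p \right)} = - \frac{\left(p - 4\right) \frac{1}{p + 2}}{4} = - \frac{\left(-4 + p\right) \frac{1}{2 + p}}{4} = - \frac{\frac{1}{2 + p} \left(-4 + p\right)}{4} = - \frac{-4 + p}{4 \left(2 + p\right)}$)
$H = - \frac{316249}{374}$ ($H = - \frac{219}{374} - 845 = - \frac{316249}{374} \approx -845.59$)
$H F{\left(B{\left(6,3 \right)} \right)} = - \frac{316249 \frac{4 - 6}{4 \left(2 + 6\right)}}{374} = - \frac{316249 \frac{4 - 6}{4 \cdot 8}}{374} = - \frac{316249 \cdot \frac{1}{4} \cdot \frac{1}{8} \left(-2\right)}{374} = \left(- \frac{316249}{374}\right) \left(- \frac{1}{16}\right) = \frac{316249}{5984}$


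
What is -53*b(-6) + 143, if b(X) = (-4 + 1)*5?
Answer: 938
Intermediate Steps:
b(X) = -15 (b(X) = -3*5 = -15)
-53*b(-6) + 143 = -53*(-15) + 143 = 795 + 143 = 938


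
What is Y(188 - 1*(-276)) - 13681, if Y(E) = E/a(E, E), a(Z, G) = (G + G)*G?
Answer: -12695967/928 ≈ -13681.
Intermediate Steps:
a(Z, G) = 2*G**2 (a(Z, G) = (2*G)*G = 2*G**2)
Y(E) = 1/(2*E) (Y(E) = E/((2*E**2)) = E*(1/(2*E**2)) = 1/(2*E))
Y(188 - 1*(-276)) - 13681 = 1/(2*(188 - 1*(-276))) - 13681 = 1/(2*(188 + 276)) - 13681 = (1/2)/464 - 13681 = (1/2)*(1/464) - 13681 = 1/928 - 13681 = -12695967/928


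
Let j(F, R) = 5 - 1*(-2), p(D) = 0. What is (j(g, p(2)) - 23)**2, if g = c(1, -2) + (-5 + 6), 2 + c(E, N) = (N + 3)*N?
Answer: 256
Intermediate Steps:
c(E, N) = -2 + N*(3 + N) (c(E, N) = -2 + (N + 3)*N = -2 + (3 + N)*N = -2 + N*(3 + N))
g = -3 (g = (-2 + (-2)**2 + 3*(-2)) + (-5 + 6) = (-2 + 4 - 6) + 1 = -4 + 1 = -3)
j(F, R) = 7 (j(F, R) = 5 + 2 = 7)
(j(g, p(2)) - 23)**2 = (7 - 23)**2 = (-16)**2 = 256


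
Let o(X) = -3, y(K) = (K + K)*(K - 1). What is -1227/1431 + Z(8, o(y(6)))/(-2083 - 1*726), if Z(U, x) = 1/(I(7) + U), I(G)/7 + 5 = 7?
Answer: -476903/556182 ≈ -0.85746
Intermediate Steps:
y(K) = 2*K*(-1 + K) (y(K) = (2*K)*(-1 + K) = 2*K*(-1 + K))
I(G) = 14 (I(G) = -35 + 7*7 = -35 + 49 = 14)
Z(U, x) = 1/(14 + U)
-1227/1431 + Z(8, o(y(6)))/(-2083 - 1*726) = -1227/1431 + 1/((14 + 8)*(-2083 - 1*726)) = -1227*1/1431 + 1/(22*(-2083 - 726)) = -409/477 + (1/22)/(-2809) = -409/477 + (1/22)*(-1/2809) = -409/477 - 1/61798 = -476903/556182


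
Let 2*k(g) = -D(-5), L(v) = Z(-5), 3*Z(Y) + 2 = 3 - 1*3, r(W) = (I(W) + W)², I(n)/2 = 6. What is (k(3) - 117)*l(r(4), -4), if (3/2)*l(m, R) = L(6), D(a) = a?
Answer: 458/9 ≈ 50.889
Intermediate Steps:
I(n) = 12 (I(n) = 2*6 = 12)
r(W) = (12 + W)²
Z(Y) = -⅔ (Z(Y) = -⅔ + (3 - 1*3)/3 = -⅔ + (3 - 3)/3 = -⅔ + (⅓)*0 = -⅔ + 0 = -⅔)
L(v) = -⅔
l(m, R) = -4/9 (l(m, R) = (⅔)*(-⅔) = -4/9)
k(g) = 5/2 (k(g) = (-1*(-5))/2 = (½)*5 = 5/2)
(k(3) - 117)*l(r(4), -4) = (5/2 - 117)*(-4/9) = -229/2*(-4/9) = 458/9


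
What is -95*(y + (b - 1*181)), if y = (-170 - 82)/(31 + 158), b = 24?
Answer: 45125/3 ≈ 15042.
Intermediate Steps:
y = -4/3 (y = -252/189 = -252*1/189 = -4/3 ≈ -1.3333)
-95*(y + (b - 1*181)) = -95*(-4/3 + (24 - 1*181)) = -95*(-4/3 + (24 - 181)) = -95*(-4/3 - 157) = -95*(-475/3) = 45125/3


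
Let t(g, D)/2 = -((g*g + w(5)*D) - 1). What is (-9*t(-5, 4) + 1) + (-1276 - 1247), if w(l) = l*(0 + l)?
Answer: -290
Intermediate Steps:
w(l) = l² (w(l) = l*l = l²)
t(g, D) = 2 - 50*D - 2*g² (t(g, D) = 2*(-((g*g + 5²*D) - 1)) = 2*(-((g² + 25*D) - 1)) = 2*(-(-1 + g² + 25*D)) = 2*(1 - g² - 25*D) = 2 - 50*D - 2*g²)
(-9*t(-5, 4) + 1) + (-1276 - 1247) = (-9*(2 - 50*4 - 2*(-5)²) + 1) + (-1276 - 1247) = (-9*(2 - 200 - 2*25) + 1) - 2523 = (-9*(2 - 200 - 50) + 1) - 2523 = (-9*(-248) + 1) - 2523 = (2232 + 1) - 2523 = 2233 - 2523 = -290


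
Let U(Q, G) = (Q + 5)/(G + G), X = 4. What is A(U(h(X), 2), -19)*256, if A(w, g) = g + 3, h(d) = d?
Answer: -4096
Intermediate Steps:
U(Q, G) = (5 + Q)/(2*G) (U(Q, G) = (5 + Q)/((2*G)) = (5 + Q)*(1/(2*G)) = (5 + Q)/(2*G))
A(w, g) = 3 + g
A(U(h(X), 2), -19)*256 = (3 - 19)*256 = -16*256 = -4096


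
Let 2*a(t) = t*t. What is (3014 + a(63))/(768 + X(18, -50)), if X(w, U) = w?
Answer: 9997/1572 ≈ 6.3594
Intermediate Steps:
a(t) = t²/2 (a(t) = (t*t)/2 = t²/2)
(3014 + a(63))/(768 + X(18, -50)) = (3014 + (½)*63²)/(768 + 18) = (3014 + (½)*3969)/786 = (3014 + 3969/2)*(1/786) = (9997/2)*(1/786) = 9997/1572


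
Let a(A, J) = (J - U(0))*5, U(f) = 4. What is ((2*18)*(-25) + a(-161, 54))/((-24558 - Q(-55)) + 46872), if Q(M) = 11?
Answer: -650/22303 ≈ -0.029144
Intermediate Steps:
a(A, J) = -20 + 5*J (a(A, J) = (J - 1*4)*5 = (J - 4)*5 = (-4 + J)*5 = -20 + 5*J)
((2*18)*(-25) + a(-161, 54))/((-24558 - Q(-55)) + 46872) = ((2*18)*(-25) + (-20 + 5*54))/((-24558 - 1*11) + 46872) = (36*(-25) + (-20 + 270))/((-24558 - 11) + 46872) = (-900 + 250)/(-24569 + 46872) = -650/22303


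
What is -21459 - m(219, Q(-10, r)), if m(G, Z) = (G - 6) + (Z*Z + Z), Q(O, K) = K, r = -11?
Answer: -21782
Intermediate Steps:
m(G, Z) = -6 + G + Z + Z² (m(G, Z) = (-6 + G) + (Z² + Z) = (-6 + G) + (Z + Z²) = -6 + G + Z + Z²)
-21459 - m(219, Q(-10, r)) = -21459 - (-6 + 219 - 11 + (-11)²) = -21459 - (-6 + 219 - 11 + 121) = -21459 - 1*323 = -21459 - 323 = -21782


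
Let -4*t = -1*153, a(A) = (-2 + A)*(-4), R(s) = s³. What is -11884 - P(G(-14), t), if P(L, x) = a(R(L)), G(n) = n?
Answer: -22868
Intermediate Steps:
a(A) = 8 - 4*A
t = 153/4 (t = -(-1)*153/4 = -¼*(-153) = 153/4 ≈ 38.250)
P(L, x) = 8 - 4*L³
-11884 - P(G(-14), t) = -11884 - (8 - 4*(-14)³) = -11884 - (8 - 4*(-2744)) = -11884 - (8 + 10976) = -11884 - 1*10984 = -11884 - 10984 = -22868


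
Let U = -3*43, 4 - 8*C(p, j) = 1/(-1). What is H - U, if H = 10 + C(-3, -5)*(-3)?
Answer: 1097/8 ≈ 137.13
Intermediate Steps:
C(p, j) = 5/8 (C(p, j) = ½ - ⅛/(-1) = ½ - ⅛*(-1) = ½ + ⅛ = 5/8)
U = -129
H = 65/8 (H = 10 + (5/8)*(-3) = 10 - 15/8 = 65/8 ≈ 8.1250)
H - U = 65/8 - 1*(-129) = 65/8 + 129 = 1097/8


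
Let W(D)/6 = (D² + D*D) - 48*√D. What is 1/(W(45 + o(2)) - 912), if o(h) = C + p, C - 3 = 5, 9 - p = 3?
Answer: 1135/46240164 + 2*√59/11560041 ≈ 2.5875e-5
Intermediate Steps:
p = 6 (p = 9 - 1*3 = 9 - 3 = 6)
C = 8 (C = 3 + 5 = 8)
o(h) = 14 (o(h) = 8 + 6 = 14)
W(D) = -288*√D + 12*D² (W(D) = 6*((D² + D*D) - 48*√D) = 6*((D² + D²) - 48*√D) = 6*(2*D² - 48*√D) = 6*(-48*√D + 2*D²) = -288*√D + 12*D²)
1/(W(45 + o(2)) - 912) = 1/((-288*√(45 + 14) + 12*(45 + 14)²) - 912) = 1/((-288*√59 + 12*59²) - 912) = 1/((-288*√59 + 12*3481) - 912) = 1/((-288*√59 + 41772) - 912) = 1/((41772 - 288*√59) - 912) = 1/(40860 - 288*√59)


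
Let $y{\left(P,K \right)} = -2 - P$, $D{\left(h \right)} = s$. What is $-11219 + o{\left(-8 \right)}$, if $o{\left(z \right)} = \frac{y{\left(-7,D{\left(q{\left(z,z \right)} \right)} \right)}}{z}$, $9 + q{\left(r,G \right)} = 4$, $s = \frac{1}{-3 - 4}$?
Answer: $- \frac{89757}{8} \approx -11220.0$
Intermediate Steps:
$s = - \frac{1}{7}$ ($s = \frac{1}{-7} = - \frac{1}{7} \approx -0.14286$)
$q{\left(r,G \right)} = -5$ ($q{\left(r,G \right)} = -9 + 4 = -5$)
$D{\left(h \right)} = - \frac{1}{7}$
$o{\left(z \right)} = \frac{5}{z}$ ($o{\left(z \right)} = \frac{-2 - -7}{z} = \frac{-2 + 7}{z} = \frac{5}{z}$)
$-11219 + o{\left(-8 \right)} = -11219 + \frac{5}{-8} = -11219 + 5 \left(- \frac{1}{8}\right) = -11219 - \frac{5}{8} = - \frac{89757}{8}$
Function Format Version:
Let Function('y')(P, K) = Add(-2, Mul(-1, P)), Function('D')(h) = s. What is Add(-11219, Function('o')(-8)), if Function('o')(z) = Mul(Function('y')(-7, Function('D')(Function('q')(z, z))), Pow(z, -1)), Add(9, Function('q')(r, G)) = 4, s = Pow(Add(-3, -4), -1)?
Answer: Rational(-89757, 8) ≈ -11220.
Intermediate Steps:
s = Rational(-1, 7) (s = Pow(-7, -1) = Rational(-1, 7) ≈ -0.14286)
Function('q')(r, G) = -5 (Function('q')(r, G) = Add(-9, 4) = -5)
Function('D')(h) = Rational(-1, 7)
Function('o')(z) = Mul(5, Pow(z, -1)) (Function('o')(z) = Mul(Add(-2, Mul(-1, -7)), Pow(z, -1)) = Mul(Add(-2, 7), Pow(z, -1)) = Mul(5, Pow(z, -1)))
Add(-11219, Function('o')(-8)) = Add(-11219, Mul(5, Pow(-8, -1))) = Add(-11219, Mul(5, Rational(-1, 8))) = Add(-11219, Rational(-5, 8)) = Rational(-89757, 8)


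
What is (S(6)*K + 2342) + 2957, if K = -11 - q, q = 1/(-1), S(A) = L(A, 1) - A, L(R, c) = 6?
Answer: 5299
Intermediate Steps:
S(A) = 6 - A
q = -1
K = -10 (K = -11 - 1*(-1) = -11 + 1 = -10)
(S(6)*K + 2342) + 2957 = ((6 - 1*6)*(-10) + 2342) + 2957 = ((6 - 6)*(-10) + 2342) + 2957 = (0*(-10) + 2342) + 2957 = (0 + 2342) + 2957 = 2342 + 2957 = 5299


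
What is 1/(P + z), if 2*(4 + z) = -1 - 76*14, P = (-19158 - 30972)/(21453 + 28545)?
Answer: -16666/8958019 ≈ -0.0018605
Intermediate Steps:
P = -8355/8333 (P = -50130/49998 = -50130*1/49998 = -8355/8333 ≈ -1.0026)
z = -1073/2 (z = -4 + (-1 - 76*14)/2 = -4 + (-1 - 1064)/2 = -4 + (½)*(-1065) = -4 - 1065/2 = -1073/2 ≈ -536.50)
1/(P + z) = 1/(-8355/8333 - 1073/2) = 1/(-8958019/16666) = -16666/8958019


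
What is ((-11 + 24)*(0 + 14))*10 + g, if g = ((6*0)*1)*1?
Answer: 1820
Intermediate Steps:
g = 0 (g = (0*1)*1 = 0*1 = 0)
((-11 + 24)*(0 + 14))*10 + g = ((-11 + 24)*(0 + 14))*10 + 0 = (13*14)*10 + 0 = 182*10 + 0 = 1820 + 0 = 1820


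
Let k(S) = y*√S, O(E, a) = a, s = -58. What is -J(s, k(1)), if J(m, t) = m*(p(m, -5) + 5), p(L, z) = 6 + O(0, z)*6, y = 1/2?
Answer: -1102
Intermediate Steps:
y = ½ ≈ 0.50000
k(S) = √S/2
p(L, z) = 6 + 6*z (p(L, z) = 6 + z*6 = 6 + 6*z)
J(m, t) = -19*m (J(m, t) = m*((6 + 6*(-5)) + 5) = m*((6 - 30) + 5) = m*(-24 + 5) = m*(-19) = -19*m)
-J(s, k(1)) = -(-19)*(-58) = -1*1102 = -1102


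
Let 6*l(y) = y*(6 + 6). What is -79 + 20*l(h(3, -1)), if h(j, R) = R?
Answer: -119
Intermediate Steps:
l(y) = 2*y (l(y) = (y*(6 + 6))/6 = (y*12)/6 = (12*y)/6 = 2*y)
-79 + 20*l(h(3, -1)) = -79 + 20*(2*(-1)) = -79 + 20*(-2) = -79 - 40 = -119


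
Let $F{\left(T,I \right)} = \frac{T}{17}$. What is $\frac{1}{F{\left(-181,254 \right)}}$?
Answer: $- \frac{17}{181} \approx -0.093923$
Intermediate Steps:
$F{\left(T,I \right)} = \frac{T}{17}$ ($F{\left(T,I \right)} = T \frac{1}{17} = \frac{T}{17}$)
$\frac{1}{F{\left(-181,254 \right)}} = \frac{1}{\frac{1}{17} \left(-181\right)} = \frac{1}{- \frac{181}{17}} = - \frac{17}{181}$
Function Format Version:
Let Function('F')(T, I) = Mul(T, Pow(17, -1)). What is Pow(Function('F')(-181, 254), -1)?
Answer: Rational(-17, 181) ≈ -0.093923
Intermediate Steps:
Function('F')(T, I) = Mul(Rational(1, 17), T) (Function('F')(T, I) = Mul(T, Rational(1, 17)) = Mul(Rational(1, 17), T))
Pow(Function('F')(-181, 254), -1) = Pow(Mul(Rational(1, 17), -181), -1) = Pow(Rational(-181, 17), -1) = Rational(-17, 181)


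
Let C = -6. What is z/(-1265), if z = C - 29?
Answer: 7/253 ≈ 0.027668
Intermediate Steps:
z = -35 (z = -6 - 29 = -35)
z/(-1265) = -35/(-1265) = -35*(-1/1265) = 7/253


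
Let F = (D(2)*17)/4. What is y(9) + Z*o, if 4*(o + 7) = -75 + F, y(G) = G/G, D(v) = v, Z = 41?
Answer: -7741/8 ≈ -967.63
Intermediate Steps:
F = 17/2 (F = (2*17)/4 = 34*(¼) = 17/2 ≈ 8.5000)
y(G) = 1
o = -189/8 (o = -7 + (-75 + 17/2)/4 = -7 + (¼)*(-133/2) = -7 - 133/8 = -189/8 ≈ -23.625)
y(9) + Z*o = 1 + 41*(-189/8) = 1 - 7749/8 = -7741/8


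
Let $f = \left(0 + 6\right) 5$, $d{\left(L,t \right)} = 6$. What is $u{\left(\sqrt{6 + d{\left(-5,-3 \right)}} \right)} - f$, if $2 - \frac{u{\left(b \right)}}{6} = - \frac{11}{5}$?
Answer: $- \frac{24}{5} \approx -4.8$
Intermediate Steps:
$f = 30$ ($f = 6 \cdot 5 = 30$)
$u{\left(b \right)} = \frac{126}{5}$ ($u{\left(b \right)} = 12 - 6 \left(- \frac{11}{5}\right) = 12 - 6 \left(\left(-11\right) \frac{1}{5}\right) = 12 - - \frac{66}{5} = 12 + \frac{66}{5} = \frac{126}{5}$)
$u{\left(\sqrt{6 + d{\left(-5,-3 \right)}} \right)} - f = \frac{126}{5} - 30 = - \frac{24}{5}$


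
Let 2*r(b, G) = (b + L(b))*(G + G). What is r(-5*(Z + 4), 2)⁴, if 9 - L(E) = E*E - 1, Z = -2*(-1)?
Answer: 11462287360000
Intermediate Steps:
Z = 2
L(E) = 10 - E² (L(E) = 9 - (E*E - 1) = 9 - (E² - 1) = 9 - (-1 + E²) = 9 + (1 - E²) = 10 - E²)
r(b, G) = G*(10 + b - b²) (r(b, G) = ((b + (10 - b²))*(G + G))/2 = ((10 + b - b²)*(2*G))/2 = (2*G*(10 + b - b²))/2 = G*(10 + b - b²))
r(-5*(Z + 4), 2)⁴ = (2*(10 - 5*(2 + 4) - (-5*(2 + 4))²))⁴ = (2*(10 - 5*6 - (-5*6)²))⁴ = (2*(10 - 30 - 1*(-30)²))⁴ = (2*(10 - 30 - 1*900))⁴ = (2*(10 - 30 - 900))⁴ = (2*(-920))⁴ = (-1840)⁴ = 11462287360000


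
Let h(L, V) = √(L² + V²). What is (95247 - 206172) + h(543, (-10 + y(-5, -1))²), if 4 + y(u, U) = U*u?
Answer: -110925 + 3*√33490 ≈ -1.1038e+5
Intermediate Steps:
y(u, U) = -4 + U*u
(95247 - 206172) + h(543, (-10 + y(-5, -1))²) = (95247 - 206172) + √(543² + ((-10 + (-4 - 1*(-5)))²)²) = -110925 + √(294849 + ((-10 + (-4 + 5))²)²) = -110925 + √(294849 + ((-10 + 1)²)²) = -110925 + √(294849 + ((-9)²)²) = -110925 + √(294849 + 81²) = -110925 + √(294849 + 6561) = -110925 + √301410 = -110925 + 3*√33490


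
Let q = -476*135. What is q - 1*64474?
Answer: -128734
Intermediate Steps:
q = -64260
q - 1*64474 = -64260 - 1*64474 = -64260 - 64474 = -128734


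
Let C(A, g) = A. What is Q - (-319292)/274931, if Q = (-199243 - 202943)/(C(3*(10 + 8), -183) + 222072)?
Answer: -6608390729/10178220551 ≈ -0.64927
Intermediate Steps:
Q = -67031/37021 (Q = (-199243 - 202943)/(3*(10 + 8) + 222072) = -402186/(3*18 + 222072) = -402186/(54 + 222072) = -402186/222126 = -402186*1/222126 = -67031/37021 ≈ -1.8106)
Q - (-319292)/274931 = -67031/37021 - (-319292)/274931 = -67031/37021 - 1*(-319292/274931) = -67031/37021 + 319292/274931 = -6608390729/10178220551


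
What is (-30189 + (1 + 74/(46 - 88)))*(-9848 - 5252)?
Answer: 9573173500/21 ≈ 4.5587e+8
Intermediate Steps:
(-30189 + (1 + 74/(46 - 88)))*(-9848 - 5252) = (-30189 + (1 + 74/(-42)))*(-15100) = (-30189 + (1 - 1/42*74))*(-15100) = (-30189 + (1 - 37/21))*(-15100) = (-30189 - 16/21)*(-15100) = -633985/21*(-15100) = 9573173500/21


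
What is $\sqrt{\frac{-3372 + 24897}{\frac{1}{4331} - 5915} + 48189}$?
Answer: $\frac{\sqrt{878412378648382754}}{4269644} \approx 219.51$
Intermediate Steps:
$\sqrt{\frac{-3372 + 24897}{\frac{1}{4331} - 5915} + 48189} = \sqrt{\frac{21525}{\frac{1}{4331} - 5915} + 48189} = \sqrt{\frac{21525}{- \frac{25617864}{4331}} + 48189} = \sqrt{21525 \left(- \frac{4331}{25617864}\right) + 48189} = \sqrt{- \frac{31074925}{8539288} + 48189} = \sqrt{\frac{411468674507}{8539288}} = \frac{\sqrt{878412378648382754}}{4269644}$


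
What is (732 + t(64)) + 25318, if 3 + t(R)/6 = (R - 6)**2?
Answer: 46216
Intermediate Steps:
t(R) = -18 + 6*(-6 + R)**2 (t(R) = -18 + 6*(R - 6)**2 = -18 + 6*(-6 + R)**2)
(732 + t(64)) + 25318 = (732 + (-18 + 6*(-6 + 64)**2)) + 25318 = (732 + (-18 + 6*58**2)) + 25318 = (732 + (-18 + 6*3364)) + 25318 = (732 + (-18 + 20184)) + 25318 = (732 + 20166) + 25318 = 20898 + 25318 = 46216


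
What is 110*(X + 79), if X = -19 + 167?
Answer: 24970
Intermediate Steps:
X = 148
110*(X + 79) = 110*(148 + 79) = 110*227 = 24970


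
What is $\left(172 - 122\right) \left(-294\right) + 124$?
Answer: $-14576$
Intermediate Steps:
$\left(172 - 122\right) \left(-294\right) + 124 = 50 \left(-294\right) + 124 = -14700 + 124 = -14576$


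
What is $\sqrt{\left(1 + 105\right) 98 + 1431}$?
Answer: $\sqrt{11819} \approx 108.72$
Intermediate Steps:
$\sqrt{\left(1 + 105\right) 98 + 1431} = \sqrt{106 \cdot 98 + 1431} = \sqrt{10388 + 1431} = \sqrt{11819}$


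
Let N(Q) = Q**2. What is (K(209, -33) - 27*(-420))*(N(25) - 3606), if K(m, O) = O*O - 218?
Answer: -36400991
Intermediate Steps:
K(m, O) = -218 + O**2 (K(m, O) = O**2 - 218 = -218 + O**2)
(K(209, -33) - 27*(-420))*(N(25) - 3606) = ((-218 + (-33)**2) - 27*(-420))*(25**2 - 3606) = ((-218 + 1089) + 11340)*(625 - 3606) = (871 + 11340)*(-2981) = 12211*(-2981) = -36400991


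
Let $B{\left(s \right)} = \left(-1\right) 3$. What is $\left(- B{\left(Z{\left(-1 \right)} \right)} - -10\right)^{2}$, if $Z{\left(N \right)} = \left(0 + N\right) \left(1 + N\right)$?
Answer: $169$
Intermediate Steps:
$Z{\left(N \right)} = N \left(1 + N\right)$
$B{\left(s \right)} = -3$
$\left(- B{\left(Z{\left(-1 \right)} \right)} - -10\right)^{2} = \left(\left(-1\right) \left(-3\right) - -10\right)^{2} = \left(3 + 10\right)^{2} = 13^{2} = 169$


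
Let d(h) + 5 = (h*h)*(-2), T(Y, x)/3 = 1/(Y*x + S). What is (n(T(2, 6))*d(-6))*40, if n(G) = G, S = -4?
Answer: -1155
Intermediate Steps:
T(Y, x) = 3/(-4 + Y*x) (T(Y, x) = 3/(Y*x - 4) = 3/(-4 + Y*x))
d(h) = -5 - 2*h² (d(h) = -5 + (h*h)*(-2) = -5 + h²*(-2) = -5 - 2*h²)
(n(T(2, 6))*d(-6))*40 = ((3/(-4 + 2*6))*(-5 - 2*(-6)²))*40 = ((3/(-4 + 12))*(-5 - 2*36))*40 = ((3/8)*(-5 - 72))*40 = ((3*(⅛))*(-77))*40 = ((3/8)*(-77))*40 = -231/8*40 = -1155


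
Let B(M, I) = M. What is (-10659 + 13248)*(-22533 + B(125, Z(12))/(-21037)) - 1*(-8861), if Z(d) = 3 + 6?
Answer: -1227069095437/21037 ≈ -5.8329e+7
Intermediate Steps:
Z(d) = 9
(-10659 + 13248)*(-22533 + B(125, Z(12))/(-21037)) - 1*(-8861) = (-10659 + 13248)*(-22533 + 125/(-21037)) - 1*(-8861) = 2589*(-22533 + 125*(-1/21037)) + 8861 = 2589*(-22533 - 125/21037) + 8861 = 2589*(-474026846/21037) + 8861 = -1227255504294/21037 + 8861 = -1227069095437/21037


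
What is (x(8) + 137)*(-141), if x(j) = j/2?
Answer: -19881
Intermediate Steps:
x(j) = j/2 (x(j) = j*(1/2) = j/2)
(x(8) + 137)*(-141) = ((1/2)*8 + 137)*(-141) = (4 + 137)*(-141) = 141*(-141) = -19881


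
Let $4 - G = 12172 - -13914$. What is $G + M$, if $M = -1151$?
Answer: $-27233$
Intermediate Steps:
$G = -26082$ ($G = 4 - \left(12172 - -13914\right) = 4 - \left(12172 + 13914\right) = 4 - 26086 = -26082$)
$G + M = -26082 - 1151 = -27233$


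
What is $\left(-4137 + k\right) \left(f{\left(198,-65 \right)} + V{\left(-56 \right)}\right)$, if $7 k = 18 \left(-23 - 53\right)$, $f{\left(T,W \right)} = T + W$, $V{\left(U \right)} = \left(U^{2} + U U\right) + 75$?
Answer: $- \frac{196518960}{7} \approx -2.8074 \cdot 10^{7}$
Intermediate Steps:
$V{\left(U \right)} = 75 + 2 U^{2}$ ($V{\left(U \right)} = \left(U^{2} + U^{2}\right) + 75 = 2 U^{2} + 75 = 75 + 2 U^{2}$)
$k = - \frac{1368}{7}$ ($k = \frac{18 \left(-23 - 53\right)}{7} = \frac{18 \left(-76\right)}{7} = \frac{1}{7} \left(-1368\right) = - \frac{1368}{7} \approx -195.43$)
$\left(-4137 + k\right) \left(f{\left(198,-65 \right)} + V{\left(-56 \right)}\right) = \left(-4137 - \frac{1368}{7}\right) \left(\left(198 - 65\right) + \left(75 + 2 \left(-56\right)^{2}\right)\right) = - \frac{30327 \left(133 + \left(75 + 2 \cdot 3136\right)\right)}{7} = - \frac{30327 \left(133 + \left(75 + 6272\right)\right)}{7} = - \frac{30327 \left(133 + 6347\right)}{7} = \left(- \frac{30327}{7}\right) 6480 = - \frac{196518960}{7}$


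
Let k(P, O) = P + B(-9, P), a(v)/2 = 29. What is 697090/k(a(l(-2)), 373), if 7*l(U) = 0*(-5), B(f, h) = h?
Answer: 348545/58 ≈ 6009.4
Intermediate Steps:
l(U) = 0 (l(U) = (0*(-5))/7 = (⅐)*0 = 0)
a(v) = 58 (a(v) = 2*29 = 58)
k(P, O) = 2*P (k(P, O) = P + P = 2*P)
697090/k(a(l(-2)), 373) = 697090/((2*58)) = 697090/116 = 697090*(1/116) = 348545/58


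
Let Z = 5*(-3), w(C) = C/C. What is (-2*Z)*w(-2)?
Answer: 30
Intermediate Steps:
w(C) = 1
Z = -15
(-2*Z)*w(-2) = -2*(-15)*1 = 30*1 = 30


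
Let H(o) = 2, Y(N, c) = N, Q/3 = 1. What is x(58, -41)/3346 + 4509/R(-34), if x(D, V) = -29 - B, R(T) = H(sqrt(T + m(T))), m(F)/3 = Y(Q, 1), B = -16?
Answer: 3771772/1673 ≈ 2254.5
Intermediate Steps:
Q = 3 (Q = 3*1 = 3)
m(F) = 9 (m(F) = 3*3 = 9)
R(T) = 2
x(D, V) = -13 (x(D, V) = -29 - 1*(-16) = -29 + 16 = -13)
x(58, -41)/3346 + 4509/R(-34) = -13/3346 + 4509/2 = 3771772/1673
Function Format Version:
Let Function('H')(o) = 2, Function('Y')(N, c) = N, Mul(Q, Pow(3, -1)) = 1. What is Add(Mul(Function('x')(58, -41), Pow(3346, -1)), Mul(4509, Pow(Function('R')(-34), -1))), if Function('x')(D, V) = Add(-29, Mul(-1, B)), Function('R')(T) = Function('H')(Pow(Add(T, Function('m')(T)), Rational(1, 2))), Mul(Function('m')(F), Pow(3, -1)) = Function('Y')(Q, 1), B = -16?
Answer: Rational(3771772, 1673) ≈ 2254.5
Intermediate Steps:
Q = 3 (Q = Mul(3, 1) = 3)
Function('m')(F) = 9 (Function('m')(F) = Mul(3, 3) = 9)
Function('R')(T) = 2
Function('x')(D, V) = -13 (Function('x')(D, V) = Add(-29, Mul(-1, -16)) = Add(-29, 16) = -13)
Add(Mul(Function('x')(58, -41), Pow(3346, -1)), Mul(4509, Pow(Function('R')(-34), -1))) = Add(Mul(-13, Pow(3346, -1)), Mul(4509, Pow(2, -1))) = Add(Mul(-13, Rational(1, 3346)), Mul(4509, Rational(1, 2))) = Add(Rational(-13, 3346), Rational(4509, 2)) = Rational(3771772, 1673)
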